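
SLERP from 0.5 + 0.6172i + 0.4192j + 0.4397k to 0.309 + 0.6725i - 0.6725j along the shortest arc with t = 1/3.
0.5266 + 0.7757i + 0.0392j + 0.3457k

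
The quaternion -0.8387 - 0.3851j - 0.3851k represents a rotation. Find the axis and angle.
axis = (0, -√2/2, -√2/2), θ = 294°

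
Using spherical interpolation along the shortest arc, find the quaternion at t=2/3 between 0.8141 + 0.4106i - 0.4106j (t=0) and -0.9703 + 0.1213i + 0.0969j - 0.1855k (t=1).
0.9662 + 0.0622i - 0.2141j + 0.1291k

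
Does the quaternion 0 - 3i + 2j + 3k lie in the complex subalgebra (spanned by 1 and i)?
No. The quaternion -3i + 2j + 3k has j-coefficient y = 2 and k-coefficient z = 3, not both zero, so it does not lie in the complex subalgebra spanned by 1 and i.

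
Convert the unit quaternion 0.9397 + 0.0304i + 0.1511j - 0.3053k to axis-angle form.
axis = (0.0889, 0.4418, -0.8927), θ = 40°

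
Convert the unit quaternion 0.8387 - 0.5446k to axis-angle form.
axis = (0, 0, -1), θ = 66°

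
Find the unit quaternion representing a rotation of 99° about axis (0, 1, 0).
0.6494 + 0.7604j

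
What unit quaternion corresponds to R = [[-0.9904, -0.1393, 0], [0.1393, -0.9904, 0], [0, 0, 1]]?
0.0698 + 0.9976k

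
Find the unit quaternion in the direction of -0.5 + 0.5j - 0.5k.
-0.5774 + 0.5774j - 0.5774k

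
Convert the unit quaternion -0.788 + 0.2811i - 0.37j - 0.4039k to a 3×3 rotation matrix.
[[0.3999, -0.8446, 0.356], [0.4285, 0.5157, 0.7419], [-0.8102, -0.1441, 0.5682]]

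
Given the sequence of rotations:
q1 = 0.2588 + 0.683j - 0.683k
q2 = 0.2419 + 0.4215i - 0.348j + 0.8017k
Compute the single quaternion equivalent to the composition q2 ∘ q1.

q2 · q1 = 0.8478 - 0.2008i + 0.363j + 0.3301k
0.8478 - 0.2008i + 0.363j + 0.3301k


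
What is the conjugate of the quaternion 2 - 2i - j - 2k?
2 + 2i + j + 2k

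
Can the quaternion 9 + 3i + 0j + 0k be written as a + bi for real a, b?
Yes. The quaternion 9 + 3i has j- and k-coefficients y = z = 0, so it lies in the complex subalgebra spanned by 1 and i.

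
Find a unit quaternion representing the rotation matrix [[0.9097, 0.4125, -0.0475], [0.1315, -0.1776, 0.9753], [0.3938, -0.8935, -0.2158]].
0.6157 - 0.7588i - 0.1792j - 0.1141k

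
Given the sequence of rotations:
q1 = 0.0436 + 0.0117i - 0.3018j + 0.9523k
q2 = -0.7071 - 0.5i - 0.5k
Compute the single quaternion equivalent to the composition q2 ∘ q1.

q2 · q1 = 0.4512 - 0.181i + 0.6837j - 0.5443k
0.4512 - 0.181i + 0.6837j - 0.5443k


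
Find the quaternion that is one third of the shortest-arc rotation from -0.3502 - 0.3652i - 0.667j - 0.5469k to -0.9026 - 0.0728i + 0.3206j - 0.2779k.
-0.6669 - 0.3193i - 0.3866j - 0.5513k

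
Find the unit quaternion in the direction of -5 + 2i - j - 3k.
-0.8006 + 0.3203i - 0.1601j - 0.4804k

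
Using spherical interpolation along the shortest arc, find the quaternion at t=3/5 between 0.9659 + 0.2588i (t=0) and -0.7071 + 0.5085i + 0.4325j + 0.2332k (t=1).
0.9182 - 0.2209i - 0.2893j - 0.156k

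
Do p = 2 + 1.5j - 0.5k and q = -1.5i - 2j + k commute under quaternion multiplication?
No: pq = 3.5 - 2.5i - 3.25j + 4.25k ≠ 3.5 - 3.5i - 4.75j - 0.25k = qp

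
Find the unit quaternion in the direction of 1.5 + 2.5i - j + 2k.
0.4082 + 0.6804i - 0.2722j + 0.5443k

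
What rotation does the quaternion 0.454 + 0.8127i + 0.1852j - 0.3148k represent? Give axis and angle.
axis = (0.9121, 0.2079, -0.3533), θ = 126°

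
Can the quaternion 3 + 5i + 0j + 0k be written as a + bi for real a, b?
Yes. The quaternion 3 + 5i has j- and k-coefficients y = z = 0, so it lies in the complex subalgebra spanned by 1 and i.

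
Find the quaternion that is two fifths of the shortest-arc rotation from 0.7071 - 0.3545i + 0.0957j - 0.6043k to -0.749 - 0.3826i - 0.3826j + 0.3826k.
0.7915 - 0.0605i + 0.2319j - 0.5622k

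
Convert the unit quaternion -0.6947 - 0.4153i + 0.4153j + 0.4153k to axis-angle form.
axis = (-√3/3, √3/3, √3/3), θ = 268°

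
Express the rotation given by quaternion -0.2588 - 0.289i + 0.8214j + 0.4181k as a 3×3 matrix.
[[-0.699, -0.2584, -0.6668], [-0.6912, 0.4833, 0.5373], [0.1835, 0.8364, -0.5164]]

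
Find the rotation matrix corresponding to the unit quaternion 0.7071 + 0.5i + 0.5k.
[[0.5, -0.7071, 0.5], [0.7071, 0, -0.7071], [0.5, 0.7071, 0.5]]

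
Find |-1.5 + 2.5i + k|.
3.082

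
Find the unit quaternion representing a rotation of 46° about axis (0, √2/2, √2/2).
0.9205 + 0.2763j + 0.2763k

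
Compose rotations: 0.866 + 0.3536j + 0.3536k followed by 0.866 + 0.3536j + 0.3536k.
0.4999 + 0.6124j + 0.6124k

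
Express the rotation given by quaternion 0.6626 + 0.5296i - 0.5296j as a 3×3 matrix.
[[0.439, -0.561, -0.7018], [-0.561, 0.439, -0.7018], [0.7018, 0.7018, -0.1219]]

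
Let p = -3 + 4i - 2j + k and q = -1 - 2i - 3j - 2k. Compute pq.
7 + 9i + 17j - 11k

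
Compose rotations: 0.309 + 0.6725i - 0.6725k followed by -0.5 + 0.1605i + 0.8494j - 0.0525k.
-0.2977 - 0.8579i + 0.3351j - 0.2512k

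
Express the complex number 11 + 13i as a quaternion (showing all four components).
11 + 13i + 0j + 0k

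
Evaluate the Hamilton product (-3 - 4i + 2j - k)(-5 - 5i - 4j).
3 + 31i + 7j + 31k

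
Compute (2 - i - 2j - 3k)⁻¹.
0.1111 + 0.0556i + 0.1111j + 0.1667k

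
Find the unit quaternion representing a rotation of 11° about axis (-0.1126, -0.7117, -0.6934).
0.9954 - 0.0108i - 0.0682j - 0.0665k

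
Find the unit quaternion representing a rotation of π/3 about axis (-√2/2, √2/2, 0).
0.866 - 0.3536i + 0.3536j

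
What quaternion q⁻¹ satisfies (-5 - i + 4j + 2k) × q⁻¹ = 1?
-0.1087 + 0.0217i - 0.087j - 0.0435k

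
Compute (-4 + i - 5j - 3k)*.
-4 - i + 5j + 3k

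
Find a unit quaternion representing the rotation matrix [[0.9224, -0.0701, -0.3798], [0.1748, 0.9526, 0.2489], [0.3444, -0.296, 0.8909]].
0.9703 - 0.1404i - 0.1866j + 0.0631k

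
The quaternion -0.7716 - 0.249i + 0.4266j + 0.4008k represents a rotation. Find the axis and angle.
axis = (-0.3914, 0.6706, 0.6301), θ = 281°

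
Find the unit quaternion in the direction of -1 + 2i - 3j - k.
-0.2582 + 0.5164i - 0.7746j - 0.2582k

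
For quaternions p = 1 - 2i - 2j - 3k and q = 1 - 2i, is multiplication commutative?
No: pq = -3 - 4i + 4j - 7k ≠ -3 - 4i - 8j + k = qp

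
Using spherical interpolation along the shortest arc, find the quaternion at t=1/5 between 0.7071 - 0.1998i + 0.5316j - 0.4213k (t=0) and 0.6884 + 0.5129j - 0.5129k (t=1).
0.7061 - 0.1603i + 0.5299j - 0.4414k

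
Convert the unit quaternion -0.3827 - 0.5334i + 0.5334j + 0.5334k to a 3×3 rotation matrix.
[[-0.1381, -0.1608, -0.9773], [-0.9773, -0.1381, 0.1608], [-0.1608, 0.9773, -0.1381]]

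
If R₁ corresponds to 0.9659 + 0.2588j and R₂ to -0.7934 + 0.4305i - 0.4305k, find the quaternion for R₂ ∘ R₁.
-0.7663 + 0.5272i - 0.2053j - 0.3044k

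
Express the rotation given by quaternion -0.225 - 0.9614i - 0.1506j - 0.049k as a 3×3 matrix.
[[0.9498, 0.2675, 0.162], [0.3116, -0.8534, -0.4179], [0.0264, 0.4474, -0.8939]]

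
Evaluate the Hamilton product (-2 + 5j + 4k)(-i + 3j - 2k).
-7 - 20i - 10j + 9k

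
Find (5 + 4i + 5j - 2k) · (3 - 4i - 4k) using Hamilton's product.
23 - 28i + 39j - 6k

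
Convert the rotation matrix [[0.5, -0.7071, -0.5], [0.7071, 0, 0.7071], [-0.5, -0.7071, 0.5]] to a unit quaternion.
0.7071 - 0.5i + 0.5k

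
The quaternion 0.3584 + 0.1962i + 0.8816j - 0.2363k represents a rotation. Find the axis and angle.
axis = (0.2102, 0.9443, -0.2531), θ = 138°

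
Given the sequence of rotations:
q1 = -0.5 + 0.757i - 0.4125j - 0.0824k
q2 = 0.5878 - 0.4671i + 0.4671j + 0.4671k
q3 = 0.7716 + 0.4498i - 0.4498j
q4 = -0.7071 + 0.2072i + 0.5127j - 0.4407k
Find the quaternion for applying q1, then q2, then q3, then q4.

q2 · q1 = 0.2909 + 0.8327i - 0.1609j - 0.4429k
q3 · q2 · q1 = -0.2225 + 0.9726i - 0.0558j - 0.0396k
q4 · q3 · q2 · q1 = -0.033 - 0.7787i - 0.495j - 0.3842k
-0.033 - 0.7787i - 0.495j - 0.3842k


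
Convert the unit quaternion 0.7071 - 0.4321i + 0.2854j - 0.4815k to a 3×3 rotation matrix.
[[0.3734, 0.4343, 0.8197], [-0.9276, 0.1629, 0.3362], [0.0125, -0.8859, 0.4637]]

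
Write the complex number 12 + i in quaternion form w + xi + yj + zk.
12 + i + 0j + 0k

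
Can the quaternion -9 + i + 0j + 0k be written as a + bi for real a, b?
Yes. The quaternion -9 + i has j- and k-coefficients y = z = 0, so it lies in the complex subalgebra spanned by 1 and i.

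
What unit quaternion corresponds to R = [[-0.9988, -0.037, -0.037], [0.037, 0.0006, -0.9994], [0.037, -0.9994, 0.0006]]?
0.0262 - 0.7069j + 0.7069k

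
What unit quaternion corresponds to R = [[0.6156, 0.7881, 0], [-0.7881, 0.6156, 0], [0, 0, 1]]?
0.8988 - 0.4384k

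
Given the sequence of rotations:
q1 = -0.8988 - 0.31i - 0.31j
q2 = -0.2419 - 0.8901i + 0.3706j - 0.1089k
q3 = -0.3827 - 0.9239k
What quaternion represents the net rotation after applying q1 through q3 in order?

q2 · q1 = 0.0564 + 0.8413i - 0.2243j + 0.4887k
q3 · q2 · q1 = 0.4299 - 0.5292i - 0.6914j - 0.2391k
0.4299 - 0.5292i - 0.6914j - 0.2391k


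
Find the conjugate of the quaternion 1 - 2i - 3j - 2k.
1 + 2i + 3j + 2k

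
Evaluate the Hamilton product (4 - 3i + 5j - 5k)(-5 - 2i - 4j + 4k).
14 + 7i - 19j + 63k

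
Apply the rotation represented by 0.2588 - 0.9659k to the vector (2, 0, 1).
(-1.732, -1, 1)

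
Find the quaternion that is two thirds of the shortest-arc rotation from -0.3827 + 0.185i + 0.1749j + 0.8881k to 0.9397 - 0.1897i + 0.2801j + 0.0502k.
-0.9002 + 0.228i - 0.1443j + 0.3418k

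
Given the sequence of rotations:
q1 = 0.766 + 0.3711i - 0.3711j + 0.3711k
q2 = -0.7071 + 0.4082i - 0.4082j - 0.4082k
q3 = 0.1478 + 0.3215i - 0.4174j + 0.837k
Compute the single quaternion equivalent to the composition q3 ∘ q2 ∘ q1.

q2 · q1 = -0.6931 - 0.2527i - 0.3532j - 0.5751k
q3 · q2 · q1 = 0.3127 + 0.2755i + 0.2105j - 0.8842k
0.3127 + 0.2755i + 0.2105j - 0.8842k


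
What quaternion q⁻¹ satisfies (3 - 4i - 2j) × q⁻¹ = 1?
0.1034 + 0.1379i + 0.069j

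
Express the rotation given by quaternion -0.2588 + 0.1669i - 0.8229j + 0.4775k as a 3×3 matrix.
[[-0.8103, -0.0275, 0.5853], [-0.5218, 0.4883, -0.6995], [-0.2665, -0.8723, -0.41]]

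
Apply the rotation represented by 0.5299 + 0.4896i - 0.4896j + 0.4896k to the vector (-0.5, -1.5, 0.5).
(1.457, -0.581, -0.538)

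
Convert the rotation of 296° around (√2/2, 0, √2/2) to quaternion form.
-0.848 + 0.3747i + 0.3747k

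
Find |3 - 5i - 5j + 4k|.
√75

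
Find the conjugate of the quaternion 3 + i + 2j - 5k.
3 - i - 2j + 5k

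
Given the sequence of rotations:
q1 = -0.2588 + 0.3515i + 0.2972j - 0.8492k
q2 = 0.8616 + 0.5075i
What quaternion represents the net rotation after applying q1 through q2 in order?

q2 · q1 = -0.4014 + 0.1715i + 0.687j - 0.5808k
-0.4014 + 0.1715i + 0.687j - 0.5808k


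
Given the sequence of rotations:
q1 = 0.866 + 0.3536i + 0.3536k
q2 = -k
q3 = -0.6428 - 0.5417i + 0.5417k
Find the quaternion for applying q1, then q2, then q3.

q2 · q1 = 0.3536 - 0.3536j - 0.866k
q3 · q2 · q1 = 0.2418 - 0.2418j + 0.9398k
0.2418 - 0.2418j + 0.9398k


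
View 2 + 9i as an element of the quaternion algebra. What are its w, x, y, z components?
2 + 9i + 0j + 0k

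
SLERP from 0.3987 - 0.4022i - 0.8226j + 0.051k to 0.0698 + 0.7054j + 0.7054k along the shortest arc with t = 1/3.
0.2673 - 0.2973i - 0.8849j - 0.2391k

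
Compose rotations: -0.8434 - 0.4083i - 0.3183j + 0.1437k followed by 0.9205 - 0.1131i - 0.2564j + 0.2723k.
-0.9433 - 0.2306i - 0.1717j - 0.1661k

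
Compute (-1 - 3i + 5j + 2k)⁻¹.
-0.0256 + 0.0769i - 0.1282j - 0.0513k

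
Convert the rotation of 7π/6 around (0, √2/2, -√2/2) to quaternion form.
-0.2588 + 0.683j - 0.683k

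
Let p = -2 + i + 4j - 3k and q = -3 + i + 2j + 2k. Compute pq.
3 + 9i - 21j + 3k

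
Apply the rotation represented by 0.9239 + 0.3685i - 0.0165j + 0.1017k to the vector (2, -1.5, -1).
(2.213, -0.026, -1.533)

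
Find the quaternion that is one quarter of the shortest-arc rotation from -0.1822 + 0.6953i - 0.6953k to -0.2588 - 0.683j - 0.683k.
-0.2248 + 0.5652i - 0.2023j - 0.7675k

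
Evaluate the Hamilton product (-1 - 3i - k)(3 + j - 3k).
-6 - 8i - 10j - 3k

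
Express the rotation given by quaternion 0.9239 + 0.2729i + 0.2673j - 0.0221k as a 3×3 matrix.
[[0.8561, 0.1867, 0.4819], [0.1051, 0.8501, -0.5161], [-0.506, 0.4924, 0.7082]]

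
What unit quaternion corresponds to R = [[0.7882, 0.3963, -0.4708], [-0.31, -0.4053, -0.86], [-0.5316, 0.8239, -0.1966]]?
0.5446 + 0.773i + 0.0279j - 0.3242k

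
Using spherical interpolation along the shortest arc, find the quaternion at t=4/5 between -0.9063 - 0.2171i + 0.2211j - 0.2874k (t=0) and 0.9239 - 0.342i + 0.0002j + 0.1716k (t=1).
-0.9499 + 0.2339i + 0.0469j - 0.2018k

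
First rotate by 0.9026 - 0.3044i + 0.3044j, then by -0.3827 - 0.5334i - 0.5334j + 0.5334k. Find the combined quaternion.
-0.3454 - 0.5273i - 0.7603j + 0.1567k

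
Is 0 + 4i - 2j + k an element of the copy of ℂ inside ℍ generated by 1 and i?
No. The quaternion 4i - 2j + k has j-coefficient y = -2 and k-coefficient z = 1, not both zero, so it does not lie in the complex subalgebra spanned by 1 and i.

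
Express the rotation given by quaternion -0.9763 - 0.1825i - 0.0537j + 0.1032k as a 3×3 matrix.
[[0.9729, 0.2211, 0.0672], [-0.1819, 0.9121, -0.3674], [-0.1425, 0.3453, 0.9276]]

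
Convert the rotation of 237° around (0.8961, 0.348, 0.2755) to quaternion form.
-0.4772 + 0.7875i + 0.3058j + 0.2421k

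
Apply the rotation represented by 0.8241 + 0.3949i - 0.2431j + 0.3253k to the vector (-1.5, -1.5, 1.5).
(-0.129, -2.444, -0.871)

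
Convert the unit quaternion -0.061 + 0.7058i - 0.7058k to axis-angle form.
axis = (√2/2, 0, -√2/2), θ = 187°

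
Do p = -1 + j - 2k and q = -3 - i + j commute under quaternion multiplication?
No: pq = 2 + 3i - 2j + 7k ≠ 2 - i - 6j + 5k = qp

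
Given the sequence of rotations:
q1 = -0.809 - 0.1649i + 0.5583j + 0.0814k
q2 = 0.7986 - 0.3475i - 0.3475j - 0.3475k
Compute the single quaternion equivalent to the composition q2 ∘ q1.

q2 · q1 = -0.4811 + 0.3152i + 0.8126j + 0.0948k
-0.4811 + 0.3152i + 0.8126j + 0.0948k


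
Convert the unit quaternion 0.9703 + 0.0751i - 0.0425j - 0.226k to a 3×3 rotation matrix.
[[0.8942, 0.4322, -0.1164], [-0.445, 0.8866, -0.1265], [0.0485, 0.1649, 0.9851]]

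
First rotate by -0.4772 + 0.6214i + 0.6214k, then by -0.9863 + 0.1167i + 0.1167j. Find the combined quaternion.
0.3981 - 0.5961i - 0.1282j - 0.6854k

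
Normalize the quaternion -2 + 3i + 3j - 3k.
-0.3592 + 0.5388i + 0.5388j - 0.5388k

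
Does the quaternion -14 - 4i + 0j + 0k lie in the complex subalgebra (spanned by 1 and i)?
Yes. The quaternion -14 - 4i has j- and k-coefficients y = z = 0, so it lies in the complex subalgebra spanned by 1 and i.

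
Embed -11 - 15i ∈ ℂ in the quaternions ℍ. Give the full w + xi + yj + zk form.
-11 - 15i + 0j + 0k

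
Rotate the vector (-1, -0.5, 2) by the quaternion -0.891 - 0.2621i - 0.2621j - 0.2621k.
(0.649, -1.626, 1.478)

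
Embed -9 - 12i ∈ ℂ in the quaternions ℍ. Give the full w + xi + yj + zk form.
-9 - 12i + 0j + 0k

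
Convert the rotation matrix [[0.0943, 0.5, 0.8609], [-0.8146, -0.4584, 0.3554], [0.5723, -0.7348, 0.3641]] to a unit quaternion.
-0.5 + 0.5451i - 0.1443j + 0.6573k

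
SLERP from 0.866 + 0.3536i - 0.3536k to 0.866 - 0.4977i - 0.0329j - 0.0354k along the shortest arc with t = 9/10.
0.9038 - 0.4204i - 0.0305j - 0.074k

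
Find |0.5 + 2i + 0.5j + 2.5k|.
3.279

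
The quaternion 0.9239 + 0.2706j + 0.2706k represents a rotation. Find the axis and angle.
axis = (0, √2/2, √2/2), θ = π/4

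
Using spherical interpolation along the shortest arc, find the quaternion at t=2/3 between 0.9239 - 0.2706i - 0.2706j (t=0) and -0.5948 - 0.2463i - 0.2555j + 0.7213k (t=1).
0.8292 + 0.0763i + 0.0833j - 0.5474k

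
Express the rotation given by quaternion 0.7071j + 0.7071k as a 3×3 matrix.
[[-1, 0, 0], [0, 0, 1], [0, 1, 0]]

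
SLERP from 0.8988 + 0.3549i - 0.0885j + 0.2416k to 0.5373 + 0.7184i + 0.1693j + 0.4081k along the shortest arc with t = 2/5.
0.7877 + 0.5244i + 0.0161j + 0.3229k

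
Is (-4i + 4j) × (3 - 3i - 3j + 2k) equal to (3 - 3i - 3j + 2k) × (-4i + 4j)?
No: pq = -4i + 20j + 24k ≠ -20i + 4j - 24k = qp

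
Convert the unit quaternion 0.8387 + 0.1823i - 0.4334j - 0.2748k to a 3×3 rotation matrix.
[[0.4733, 0.3029, -0.8272], [-0.619, 0.7825, -0.0676], [0.6268, 0.544, 0.5579]]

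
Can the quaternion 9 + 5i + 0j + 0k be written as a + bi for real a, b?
Yes. The quaternion 9 + 5i has j- and k-coefficients y = z = 0, so it lies in the complex subalgebra spanned by 1 and i.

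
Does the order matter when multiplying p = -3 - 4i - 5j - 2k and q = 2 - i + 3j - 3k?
Yes: pq = -1 + 16i - 29j - 12k ≠ -1 - 26i - 9j + 22k = qp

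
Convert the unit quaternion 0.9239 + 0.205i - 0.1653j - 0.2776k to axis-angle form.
axis = (0.5358, -0.432, -0.7255), θ = π/4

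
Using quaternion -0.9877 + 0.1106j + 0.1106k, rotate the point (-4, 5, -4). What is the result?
(-1.838, 5.654, -4.654)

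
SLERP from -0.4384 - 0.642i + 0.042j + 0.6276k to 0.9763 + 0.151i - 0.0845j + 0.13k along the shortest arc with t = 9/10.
-0.9706 - 0.2211i + 0.0845j - 0.0445k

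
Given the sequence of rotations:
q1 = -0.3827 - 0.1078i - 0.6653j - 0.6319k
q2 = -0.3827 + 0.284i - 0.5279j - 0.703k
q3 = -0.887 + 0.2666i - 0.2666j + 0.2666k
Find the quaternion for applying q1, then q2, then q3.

q2 · q1 = -0.6184 - 0.2016i + 0.7119j + 0.265k
q3 · q2 · q1 = 0.7214 - 0.2465i - 0.591j - 0.2639k
0.7214 - 0.2465i - 0.591j - 0.2639k


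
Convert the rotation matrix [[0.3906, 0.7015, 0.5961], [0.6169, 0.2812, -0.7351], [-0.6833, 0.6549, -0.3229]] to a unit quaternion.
0.5807 + 0.5984i + 0.5508j - 0.0364k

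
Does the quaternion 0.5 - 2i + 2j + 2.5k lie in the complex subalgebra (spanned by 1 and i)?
No. The quaternion 0.5 - 2i + 2j + 2.5k has j-coefficient y = 2 and k-coefficient z = 2.5, not both zero, so it does not lie in the complex subalgebra spanned by 1 and i.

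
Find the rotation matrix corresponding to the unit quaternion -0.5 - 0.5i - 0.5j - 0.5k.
[[0, 0, 1], [1, 0, 0], [0, 1, 0]]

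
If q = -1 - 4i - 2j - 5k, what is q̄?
-1 + 4i + 2j + 5k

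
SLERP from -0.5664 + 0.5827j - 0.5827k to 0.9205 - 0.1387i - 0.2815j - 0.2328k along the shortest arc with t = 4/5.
-0.9168 + 0.1181i + 0.3767j + 0.0611k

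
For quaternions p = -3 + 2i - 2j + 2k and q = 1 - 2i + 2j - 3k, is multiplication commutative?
No: pq = 11 + 10i - 6j + 11k ≠ 11 + 6i - 10j + 11k = qp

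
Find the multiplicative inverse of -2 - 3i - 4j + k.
-0.0667 + 0.1i + 0.1333j - 0.0333k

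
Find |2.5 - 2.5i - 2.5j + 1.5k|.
√21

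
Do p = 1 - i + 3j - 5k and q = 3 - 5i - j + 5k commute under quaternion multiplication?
No: pq = 26 + 2i + 38j + 6k ≠ 26 - 18i - 22j - 26k = qp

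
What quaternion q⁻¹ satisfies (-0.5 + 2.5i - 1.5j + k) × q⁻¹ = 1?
-0.0513 - 0.2564i + 0.1538j - 0.1026k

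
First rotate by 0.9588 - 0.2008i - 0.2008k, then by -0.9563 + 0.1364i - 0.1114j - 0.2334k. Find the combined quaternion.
-0.9364 + 0.3452i - 0.0326j - 0.0541k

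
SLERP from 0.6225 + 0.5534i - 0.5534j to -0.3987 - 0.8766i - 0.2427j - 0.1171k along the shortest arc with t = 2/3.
0.5257 + 0.8457i - 0.0346j + 0.0849k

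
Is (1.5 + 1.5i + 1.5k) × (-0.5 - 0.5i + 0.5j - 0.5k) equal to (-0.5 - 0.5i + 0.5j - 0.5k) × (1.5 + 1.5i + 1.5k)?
No: pq = 0.75 - 2.25i + 0.75j - 0.75k ≠ 0.75 - 0.75i + 0.75j - 2.25k = qp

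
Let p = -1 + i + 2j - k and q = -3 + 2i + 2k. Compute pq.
3 - i - 10j - 3k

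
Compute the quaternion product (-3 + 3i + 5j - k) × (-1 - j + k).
9 + i - 5j - 5k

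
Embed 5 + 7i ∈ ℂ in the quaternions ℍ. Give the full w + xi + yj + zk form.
5 + 7i + 0j + 0k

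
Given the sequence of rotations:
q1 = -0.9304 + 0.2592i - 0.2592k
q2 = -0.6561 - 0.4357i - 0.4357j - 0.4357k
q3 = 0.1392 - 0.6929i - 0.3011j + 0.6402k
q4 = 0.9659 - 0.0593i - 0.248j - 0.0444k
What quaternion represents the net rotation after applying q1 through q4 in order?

q2 · q1 = 0.6104 + 0.3482i + 0.1795j + 0.6884k
q3 · q2 · q1 = -0.0604 - 0.6967i + 0.5411j + 0.4671k
q4 · q3 · q2 · q1 = 0.0553 - 0.7612i + 0.5963j + 0.249k
0.0553 - 0.7612i + 0.5963j + 0.249k


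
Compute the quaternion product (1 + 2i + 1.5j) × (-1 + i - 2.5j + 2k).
0.75 + 2i - 8j - 4.5k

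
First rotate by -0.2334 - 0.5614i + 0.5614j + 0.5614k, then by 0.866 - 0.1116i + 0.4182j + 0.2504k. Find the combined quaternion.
-0.6401 - 0.3659i + 0.3106j + 0.5999k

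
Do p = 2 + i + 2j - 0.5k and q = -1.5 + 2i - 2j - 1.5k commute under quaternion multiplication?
No: pq = -1.75 - 1.5i - 6.5j - 8.25k ≠ -1.75 + 6.5i - 7.5j + 3.75k = qp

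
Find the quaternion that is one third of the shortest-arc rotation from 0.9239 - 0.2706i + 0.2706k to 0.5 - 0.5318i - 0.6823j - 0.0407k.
0.8606 - 0.3989i - 0.2599j + 0.1808k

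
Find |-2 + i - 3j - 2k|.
√18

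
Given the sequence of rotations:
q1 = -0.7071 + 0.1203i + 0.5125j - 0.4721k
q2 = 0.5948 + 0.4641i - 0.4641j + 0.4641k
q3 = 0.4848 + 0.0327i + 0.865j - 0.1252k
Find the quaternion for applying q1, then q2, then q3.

q2 · q1 = -0.0195 - 0.2754i + 0.9079j - 0.3153k
q3 · q2 · q1 = -0.8253 - 0.2932i + 0.4681j + 0.1175k
-0.8253 - 0.2932i + 0.4681j + 0.1175k


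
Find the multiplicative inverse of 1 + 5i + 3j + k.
0.0278 - 0.1389i - 0.0833j - 0.0278k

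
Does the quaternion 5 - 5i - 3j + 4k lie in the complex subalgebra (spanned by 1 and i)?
No. The quaternion 5 - 5i - 3j + 4k has j-coefficient y = -3 and k-coefficient z = 4, not both zero, so it does not lie in the complex subalgebra spanned by 1 and i.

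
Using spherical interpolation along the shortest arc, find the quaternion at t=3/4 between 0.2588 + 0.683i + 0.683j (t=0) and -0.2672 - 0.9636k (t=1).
0.3369 + 0.251i + 0.251j + 0.872k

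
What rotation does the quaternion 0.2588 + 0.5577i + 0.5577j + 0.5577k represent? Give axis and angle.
axis = (√3/3, √3/3, √3/3), θ = 5π/6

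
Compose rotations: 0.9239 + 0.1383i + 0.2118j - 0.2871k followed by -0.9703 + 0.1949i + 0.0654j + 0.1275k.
-0.9007 + 0.0001i - 0.0715j + 0.4286k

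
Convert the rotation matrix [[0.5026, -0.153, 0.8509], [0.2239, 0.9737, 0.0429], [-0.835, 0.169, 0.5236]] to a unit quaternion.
0.866 + 0.0364i + 0.4867j + 0.1088k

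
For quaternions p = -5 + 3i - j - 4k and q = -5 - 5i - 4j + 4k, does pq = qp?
No: pq = 52 - 10i + 33j - 17k ≠ 52 + 30i + 17j + 17k = qp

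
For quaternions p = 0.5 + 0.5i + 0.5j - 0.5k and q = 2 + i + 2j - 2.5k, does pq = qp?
No: pq = -1.75 + 1.25i + 2.75j - 1.75k ≠ -1.75 + 1.75i + 1.25j - 2.75k = qp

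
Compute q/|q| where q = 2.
1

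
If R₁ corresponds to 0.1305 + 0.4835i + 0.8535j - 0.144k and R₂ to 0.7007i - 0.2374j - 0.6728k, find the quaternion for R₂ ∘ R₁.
-0.2331 + 0.6999i - 0.2554j + 0.625k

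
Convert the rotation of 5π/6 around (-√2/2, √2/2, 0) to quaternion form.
0.2588 - 0.683i + 0.683j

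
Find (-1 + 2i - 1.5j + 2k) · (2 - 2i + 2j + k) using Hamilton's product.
3 + 0.5i - 11j + 4k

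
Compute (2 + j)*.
2 - j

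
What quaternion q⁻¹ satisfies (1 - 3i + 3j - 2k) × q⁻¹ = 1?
0.0435 + 0.1304i - 0.1304j + 0.087k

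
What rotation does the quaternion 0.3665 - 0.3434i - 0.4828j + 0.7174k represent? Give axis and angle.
axis = (-0.3691, -0.5189, 0.771), θ = 137°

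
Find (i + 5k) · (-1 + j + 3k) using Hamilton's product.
-15 - 6i - 3j - 4k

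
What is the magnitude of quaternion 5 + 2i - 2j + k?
√34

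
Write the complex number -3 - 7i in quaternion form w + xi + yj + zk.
-3 - 7i + 0j + 0k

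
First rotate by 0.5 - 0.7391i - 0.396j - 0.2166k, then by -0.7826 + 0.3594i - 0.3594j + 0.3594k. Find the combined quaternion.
-0.1901 + 0.9783i - 0.0576j - 0.0587k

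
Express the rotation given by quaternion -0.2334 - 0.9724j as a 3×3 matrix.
[[-0.8911, 0, 0.4539], [0, 1, 0], [-0.4539, 0, -0.8911]]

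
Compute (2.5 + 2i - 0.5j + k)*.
2.5 - 2i + 0.5j - k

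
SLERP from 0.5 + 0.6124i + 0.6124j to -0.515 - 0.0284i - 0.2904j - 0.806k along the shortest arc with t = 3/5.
0.5934 + 0.3123i + 0.4926j + 0.5546k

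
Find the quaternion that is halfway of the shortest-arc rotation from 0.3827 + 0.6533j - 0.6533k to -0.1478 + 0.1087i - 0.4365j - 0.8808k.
0.1495 + 0.0692i + 0.138j - 0.9766k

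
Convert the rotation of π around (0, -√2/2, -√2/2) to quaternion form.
-0.7071j - 0.7071k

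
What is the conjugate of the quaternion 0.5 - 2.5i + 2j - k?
0.5 + 2.5i - 2j + k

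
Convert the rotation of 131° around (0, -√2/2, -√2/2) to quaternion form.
0.4147 - 0.6434j - 0.6434k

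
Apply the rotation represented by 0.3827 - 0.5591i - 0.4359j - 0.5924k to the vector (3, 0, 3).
(0.741, 2.935, 2.973)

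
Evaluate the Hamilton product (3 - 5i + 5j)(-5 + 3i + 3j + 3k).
-15 + 49i - j - 21k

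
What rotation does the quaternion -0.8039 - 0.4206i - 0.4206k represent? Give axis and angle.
axis = (-√2/2, 0, -√2/2), θ = 287°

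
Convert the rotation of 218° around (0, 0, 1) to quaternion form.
-0.3256 + 0.9455k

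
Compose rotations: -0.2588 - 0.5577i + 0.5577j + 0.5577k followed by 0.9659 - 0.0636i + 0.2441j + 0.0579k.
-0.4539 - 0.4184i + 0.4787j + 0.6244k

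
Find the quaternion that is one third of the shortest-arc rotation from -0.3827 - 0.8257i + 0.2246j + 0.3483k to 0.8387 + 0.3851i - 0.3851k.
-0.567 - 0.7135i + 0.1566j + 0.3807k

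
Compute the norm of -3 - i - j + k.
√12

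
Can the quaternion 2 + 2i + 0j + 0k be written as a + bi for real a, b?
Yes. The quaternion 2 + 2i has j- and k-coefficients y = z = 0, so it lies in the complex subalgebra spanned by 1 and i.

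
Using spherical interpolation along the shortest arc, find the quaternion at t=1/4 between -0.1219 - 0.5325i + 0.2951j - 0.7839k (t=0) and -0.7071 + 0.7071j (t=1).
-0.3353 - 0.4545i + 0.4831j - 0.669k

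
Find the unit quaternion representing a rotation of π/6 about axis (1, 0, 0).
0.9659 + 0.2588i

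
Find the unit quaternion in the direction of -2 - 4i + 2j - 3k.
-0.3482 - 0.6963i + 0.3482j - 0.5222k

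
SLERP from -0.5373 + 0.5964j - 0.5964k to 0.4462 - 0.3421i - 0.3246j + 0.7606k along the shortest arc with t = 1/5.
-0.5285 + 0.071i + 0.5512j - 0.6417k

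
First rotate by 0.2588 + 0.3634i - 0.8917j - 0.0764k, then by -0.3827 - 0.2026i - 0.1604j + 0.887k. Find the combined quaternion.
-0.1007 + 0.6117i + 0.6066j + 0.4977k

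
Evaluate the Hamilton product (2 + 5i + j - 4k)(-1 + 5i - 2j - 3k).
-37 - 6i - 10j - 17k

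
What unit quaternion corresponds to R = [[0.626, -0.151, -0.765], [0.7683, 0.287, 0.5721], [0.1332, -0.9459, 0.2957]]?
0.7431 - 0.5107i - 0.3022j + 0.3093k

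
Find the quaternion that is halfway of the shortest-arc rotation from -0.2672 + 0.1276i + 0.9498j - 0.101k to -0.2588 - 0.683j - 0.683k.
-0.0048 + 0.0734i + 0.9394j + 0.3348k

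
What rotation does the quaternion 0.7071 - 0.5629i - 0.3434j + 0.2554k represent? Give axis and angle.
axis = (-0.7961, -0.4856, 0.3612), θ = π/2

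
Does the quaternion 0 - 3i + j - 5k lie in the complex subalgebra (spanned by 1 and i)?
No. The quaternion -3i + j - 5k has j-coefficient y = 1 and k-coefficient z = -5, not both zero, so it does not lie in the complex subalgebra spanned by 1 and i.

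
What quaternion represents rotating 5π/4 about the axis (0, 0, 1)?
-0.3827 + 0.9239k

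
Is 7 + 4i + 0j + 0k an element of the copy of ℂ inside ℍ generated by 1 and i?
Yes. The quaternion 7 + 4i has j- and k-coefficients y = z = 0, so it lies in the complex subalgebra spanned by 1 and i.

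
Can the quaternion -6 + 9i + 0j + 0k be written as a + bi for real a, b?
Yes. The quaternion -6 + 9i has j- and k-coefficients y = z = 0, so it lies in the complex subalgebra spanned by 1 and i.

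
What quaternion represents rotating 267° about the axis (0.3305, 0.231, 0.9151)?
-0.6884 + 0.2397i + 0.1676j + 0.6638k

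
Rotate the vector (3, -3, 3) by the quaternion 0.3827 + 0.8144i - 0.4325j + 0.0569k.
(3.387, -3.001, -2.553)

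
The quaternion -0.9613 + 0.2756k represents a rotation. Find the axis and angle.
axis = (0, 0, 1), θ = 328°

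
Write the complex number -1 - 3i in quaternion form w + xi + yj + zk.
-1 - 3i + 0j + 0k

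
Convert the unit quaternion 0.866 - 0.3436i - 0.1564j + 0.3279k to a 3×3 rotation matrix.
[[0.736, -0.4604, -0.4962], [0.6754, 0.5488, 0.4925], [0.0456, -0.6977, 0.715]]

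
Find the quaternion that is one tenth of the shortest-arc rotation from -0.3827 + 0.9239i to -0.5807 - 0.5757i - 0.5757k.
-0.2876 + 0.9548i + 0.0758k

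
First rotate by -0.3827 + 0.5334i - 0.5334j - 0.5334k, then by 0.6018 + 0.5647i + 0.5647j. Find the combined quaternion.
-0.2303 - 0.1963i - 0.2359j - 0.9234k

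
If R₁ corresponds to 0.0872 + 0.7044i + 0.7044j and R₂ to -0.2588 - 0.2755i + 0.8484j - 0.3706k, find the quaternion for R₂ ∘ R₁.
-0.4261 + 0.0547i - 0.3694j - 0.824k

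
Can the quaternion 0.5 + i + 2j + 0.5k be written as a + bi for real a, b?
No. The quaternion 0.5 + i + 2j + 0.5k has j-coefficient y = 2 and k-coefficient z = 0.5, not both zero, so it does not lie in the complex subalgebra spanned by 1 and i.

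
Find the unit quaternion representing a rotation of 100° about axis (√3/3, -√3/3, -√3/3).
0.6428 + 0.4423i - 0.4423j - 0.4423k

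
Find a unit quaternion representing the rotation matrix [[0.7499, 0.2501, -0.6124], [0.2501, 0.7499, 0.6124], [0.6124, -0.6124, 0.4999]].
0.866 - 0.3536i - 0.3536j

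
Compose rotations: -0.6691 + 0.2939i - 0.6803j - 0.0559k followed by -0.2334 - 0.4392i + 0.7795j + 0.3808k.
0.8368 + 0.4408i - 0.2754j - 0.1721k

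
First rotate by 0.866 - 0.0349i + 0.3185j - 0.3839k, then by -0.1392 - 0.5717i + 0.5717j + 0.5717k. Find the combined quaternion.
-0.1031 - 0.8918i + 0.2113j + 0.3864k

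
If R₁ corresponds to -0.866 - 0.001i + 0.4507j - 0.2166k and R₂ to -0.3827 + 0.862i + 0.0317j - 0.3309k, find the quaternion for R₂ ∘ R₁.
0.2463 - 0.6038i - 0.0129j + 0.758k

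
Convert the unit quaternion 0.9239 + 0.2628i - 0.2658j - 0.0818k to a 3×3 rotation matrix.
[[0.8453, 0.0114, -0.5341], [-0.2909, 0.8485, -0.4421], [0.4482, 0.5291, 0.7206]]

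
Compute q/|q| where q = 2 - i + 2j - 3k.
0.4714 - 0.2357i + 0.4714j - 0.7071k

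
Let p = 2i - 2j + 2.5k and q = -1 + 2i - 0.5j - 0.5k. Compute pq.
-3.75 + 0.25i + 8j + 0.5k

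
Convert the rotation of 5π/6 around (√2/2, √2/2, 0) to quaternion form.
0.2588 + 0.683i + 0.683j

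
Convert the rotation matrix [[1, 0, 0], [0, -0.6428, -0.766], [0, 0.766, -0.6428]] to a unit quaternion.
0.4226 + 0.9063i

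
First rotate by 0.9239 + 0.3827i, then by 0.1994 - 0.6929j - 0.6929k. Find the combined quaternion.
0.1842 + 0.0763i - 0.9053j - 0.375k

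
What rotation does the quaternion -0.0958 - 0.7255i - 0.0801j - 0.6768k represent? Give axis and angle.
axis = (-0.7289, -0.0805, -0.6799), θ = 191°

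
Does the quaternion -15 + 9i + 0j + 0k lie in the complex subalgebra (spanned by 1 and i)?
Yes. The quaternion -15 + 9i has j- and k-coefficients y = z = 0, so it lies in the complex subalgebra spanned by 1 and i.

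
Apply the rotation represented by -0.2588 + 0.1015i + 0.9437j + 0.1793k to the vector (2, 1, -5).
(0.854, -0.842, 5.344)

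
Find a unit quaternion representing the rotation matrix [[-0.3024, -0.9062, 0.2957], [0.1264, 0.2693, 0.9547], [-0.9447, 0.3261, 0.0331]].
0.5 - 0.3143i + 0.6202j + 0.5163k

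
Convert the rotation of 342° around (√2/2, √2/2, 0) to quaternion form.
-0.9877 + 0.1106i + 0.1106j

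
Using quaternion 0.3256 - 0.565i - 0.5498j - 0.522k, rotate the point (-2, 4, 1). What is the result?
(4.376, -0.354, -1.315)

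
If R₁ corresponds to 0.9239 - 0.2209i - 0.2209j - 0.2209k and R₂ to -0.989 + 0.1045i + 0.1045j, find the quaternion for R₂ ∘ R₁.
-0.8676 + 0.2919i + 0.3381j + 0.2185k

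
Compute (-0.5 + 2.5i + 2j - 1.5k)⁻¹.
-0.0392 - 0.1961i - 0.1569j + 0.1176k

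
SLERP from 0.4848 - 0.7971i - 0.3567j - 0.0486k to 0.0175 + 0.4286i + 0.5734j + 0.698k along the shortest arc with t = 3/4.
0.1267 - 0.5766i - 0.5653j - 0.5762k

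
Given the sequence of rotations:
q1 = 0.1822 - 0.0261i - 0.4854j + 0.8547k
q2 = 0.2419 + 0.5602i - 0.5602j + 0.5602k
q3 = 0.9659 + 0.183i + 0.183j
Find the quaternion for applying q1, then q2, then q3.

q2 · q1 = -0.692 - 0.1111i - 0.7129j + 0.0223k
q3 · q2 · q1 = -0.5176 - 0.2299i - 0.8193j - 0.0886k
-0.5176 - 0.2299i - 0.8193j - 0.0886k


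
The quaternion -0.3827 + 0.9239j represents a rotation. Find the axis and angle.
axis = (0, 1, 0), θ = 5π/4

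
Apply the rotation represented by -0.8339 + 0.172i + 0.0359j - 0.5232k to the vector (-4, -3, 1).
(0.541, -4.471, 2.392)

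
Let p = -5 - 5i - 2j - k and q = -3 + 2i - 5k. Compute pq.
20 + 15i - 21j + 32k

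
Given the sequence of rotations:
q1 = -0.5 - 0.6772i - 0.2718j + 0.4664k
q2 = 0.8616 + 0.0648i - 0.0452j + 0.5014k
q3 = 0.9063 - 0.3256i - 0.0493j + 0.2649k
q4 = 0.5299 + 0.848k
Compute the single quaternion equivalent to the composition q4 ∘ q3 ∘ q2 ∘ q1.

q2 · q1 = -0.6331 - 0.5007i - 0.5814j + 0.1029k
q3 · q2 · q1 = -0.7927 - 0.0987i - 0.5948j + 0.0902k
q4 · q3 · q2 · q1 = -0.4965 + 0.4521i - 0.3989j - 0.6244k
-0.4965 + 0.4521i - 0.3989j - 0.6244k


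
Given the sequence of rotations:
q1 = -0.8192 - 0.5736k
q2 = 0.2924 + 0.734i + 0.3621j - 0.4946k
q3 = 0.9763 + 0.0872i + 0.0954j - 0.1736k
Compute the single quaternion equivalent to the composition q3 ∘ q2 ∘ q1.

q2 · q1 = -0.5232 - 0.809i + 0.1244j + 0.2375k
q3 · q2 · q1 = -0.4109 - 0.7912i + 0.1913j + 0.4107k
-0.4109 - 0.7912i + 0.1913j + 0.4107k


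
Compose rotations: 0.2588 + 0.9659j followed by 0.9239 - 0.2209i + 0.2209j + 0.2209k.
0.0257 - 0.2705i + 0.9496j - 0.1562k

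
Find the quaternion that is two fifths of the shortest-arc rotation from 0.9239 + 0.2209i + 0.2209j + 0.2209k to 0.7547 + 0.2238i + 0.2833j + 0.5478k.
0.8707 + 0.2259i + 0.2502j + 0.3581k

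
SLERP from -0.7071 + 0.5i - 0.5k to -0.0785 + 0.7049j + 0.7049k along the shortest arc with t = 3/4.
-0.1641 + 0.1634i - 0.6013j - 0.7647k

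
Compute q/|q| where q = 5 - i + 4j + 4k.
0.6565 - 0.1313i + 0.5252j + 0.5252k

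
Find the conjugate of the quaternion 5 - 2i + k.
5 + 2i - k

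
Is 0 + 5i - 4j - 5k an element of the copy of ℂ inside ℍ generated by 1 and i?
No. The quaternion 5i - 4j - 5k has j-coefficient y = -4 and k-coefficient z = -5, not both zero, so it does not lie in the complex subalgebra spanned by 1 and i.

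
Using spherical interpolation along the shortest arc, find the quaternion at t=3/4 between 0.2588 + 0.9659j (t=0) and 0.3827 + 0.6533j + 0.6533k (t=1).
0.3703 + 0.7756j + 0.5113k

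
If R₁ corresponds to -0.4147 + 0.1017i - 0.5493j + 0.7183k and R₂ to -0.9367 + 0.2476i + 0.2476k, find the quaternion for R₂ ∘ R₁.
0.1854 - 0.0619i + 0.3619j - 0.9115k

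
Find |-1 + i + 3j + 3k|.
√20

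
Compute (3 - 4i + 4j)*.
3 + 4i - 4j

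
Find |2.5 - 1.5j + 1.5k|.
3.279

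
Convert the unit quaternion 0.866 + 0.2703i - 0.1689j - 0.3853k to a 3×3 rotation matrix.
[[0.646, 0.576, -0.5008], [-0.7586, 0.557, -0.338], [0.0842, 0.5983, 0.7968]]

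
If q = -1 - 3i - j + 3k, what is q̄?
-1 + 3i + j - 3k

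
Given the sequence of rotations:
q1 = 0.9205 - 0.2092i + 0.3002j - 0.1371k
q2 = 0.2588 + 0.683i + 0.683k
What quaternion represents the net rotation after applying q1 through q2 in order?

q2 · q1 = 0.4747 + 0.3695i + 0.0284j + 0.7983k
0.4747 + 0.3695i + 0.0284j + 0.7983k


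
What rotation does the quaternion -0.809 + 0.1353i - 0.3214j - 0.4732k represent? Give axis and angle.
axis = (0.2302, -0.5468, -0.805), θ = 288°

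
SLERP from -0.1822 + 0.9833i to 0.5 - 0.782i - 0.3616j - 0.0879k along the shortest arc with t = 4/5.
-0.4452 + 0.8426i + 0.2944j + 0.0716k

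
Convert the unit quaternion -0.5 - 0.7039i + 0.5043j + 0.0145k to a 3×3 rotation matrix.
[[0.4909, -0.6955, -0.5247], [-0.7245, 0.0086, -0.6893], [0.4839, 0.7185, -0.4996]]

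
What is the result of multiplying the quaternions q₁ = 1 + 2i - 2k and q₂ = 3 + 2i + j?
-1 + 10i - 3j - 4k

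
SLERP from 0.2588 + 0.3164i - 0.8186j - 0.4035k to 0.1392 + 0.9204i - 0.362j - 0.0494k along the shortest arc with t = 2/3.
0.1967 + 0.7786i - 0.566j - 0.1865k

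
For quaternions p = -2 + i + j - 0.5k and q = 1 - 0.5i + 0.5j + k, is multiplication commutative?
No: pq = -1.5 + 3.25i - 0.75j - 1.5k ≠ -1.5 + 0.75i + 0.75j - 3.5k = qp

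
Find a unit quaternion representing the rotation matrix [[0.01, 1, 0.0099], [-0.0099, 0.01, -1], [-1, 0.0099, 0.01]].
0.5074 + 0.4975i + 0.4975j - 0.4975k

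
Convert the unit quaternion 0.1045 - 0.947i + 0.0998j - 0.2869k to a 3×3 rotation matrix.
[[0.8155, -0.1291, 0.5642], [-0.249, -0.9582, 0.1407], [0.5225, -0.2552, -0.8135]]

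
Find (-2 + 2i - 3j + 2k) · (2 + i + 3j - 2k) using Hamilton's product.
7 + 2i - 6j + 17k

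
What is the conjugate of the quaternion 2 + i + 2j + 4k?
2 - i - 2j - 4k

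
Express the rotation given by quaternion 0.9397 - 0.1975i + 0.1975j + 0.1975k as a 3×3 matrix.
[[0.844, -0.4492, 0.2932], [0.2932, 0.844, 0.4492], [-0.4492, -0.2932, 0.844]]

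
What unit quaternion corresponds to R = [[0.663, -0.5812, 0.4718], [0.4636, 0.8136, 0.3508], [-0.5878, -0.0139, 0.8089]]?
0.9063 - 0.1006i + 0.2923j + 0.2882k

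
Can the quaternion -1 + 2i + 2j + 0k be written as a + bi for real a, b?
No. The quaternion -1 + 2i + 2j has j-coefficient y = 2 and k-coefficient z = 0, not both zero, so it does not lie in the complex subalgebra spanned by 1 and i.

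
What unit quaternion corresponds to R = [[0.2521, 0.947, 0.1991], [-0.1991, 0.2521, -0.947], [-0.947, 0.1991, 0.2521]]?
0.6626 + 0.4324i + 0.4324j - 0.4324k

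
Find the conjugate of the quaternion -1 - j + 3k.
-1 + j - 3k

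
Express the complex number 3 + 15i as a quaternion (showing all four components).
3 + 15i + 0j + 0k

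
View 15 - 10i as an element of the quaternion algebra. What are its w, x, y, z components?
15 - 10i + 0j + 0k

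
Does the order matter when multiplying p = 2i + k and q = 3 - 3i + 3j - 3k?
Yes: pq = 9 + 3i + 3j + 9k ≠ 9 + 9i - 3j - 3k = qp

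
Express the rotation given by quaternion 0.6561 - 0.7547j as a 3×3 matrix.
[[-0.1391, 0, -0.9903], [0, 1, 0], [0.9903, 0, -0.1391]]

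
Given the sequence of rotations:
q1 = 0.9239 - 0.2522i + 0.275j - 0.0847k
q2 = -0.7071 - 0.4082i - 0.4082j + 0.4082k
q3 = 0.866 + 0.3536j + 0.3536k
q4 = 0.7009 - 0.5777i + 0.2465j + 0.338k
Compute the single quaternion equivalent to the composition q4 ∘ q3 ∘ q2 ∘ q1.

q2 · q1 = -0.6094 - 0.2765i - 0.7091j + 0.2218k
q3 · q2 · q1 = -0.3554 + 0.0897i - 0.9273j + 0.0744k
q4 · q3 · q2 · q1 = 0.0062 + 0.6i - 0.6643j + 0.4456k
0.0062 + 0.6i - 0.6643j + 0.4456k
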